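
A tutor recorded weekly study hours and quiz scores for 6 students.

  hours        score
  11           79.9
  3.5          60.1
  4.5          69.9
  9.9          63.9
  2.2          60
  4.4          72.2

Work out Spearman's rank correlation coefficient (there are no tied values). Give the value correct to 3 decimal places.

Rank hours: 6, 2, 4, 5, 1, 3
Rank score: 6, 2, 4, 3, 1, 5
d = rank(hours) − rank(score): 0, 0, 0, 2, 0, -2; Σd² = 8
ρ = 1 − 6Σd² / [n(n²−1)] = 1 − 6×8 / (6×35) = 1 − 48/210 ≈ 0.771

0.771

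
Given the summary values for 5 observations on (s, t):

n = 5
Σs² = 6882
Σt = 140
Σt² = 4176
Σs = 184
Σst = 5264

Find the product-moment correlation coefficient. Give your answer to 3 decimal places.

0.665

r = (nΣst − ΣsΣt) / √[(nΣs² − (Σs)²)(nΣt² − (Σt)²)]
Numerator: 5×5264 − 184×140 = 560
Denominator: √[(34410 − 33856)(20880 − 19600)] = √[554 × 1280] = 842.0926
r = 560 / 842.0926 ≈ 0.665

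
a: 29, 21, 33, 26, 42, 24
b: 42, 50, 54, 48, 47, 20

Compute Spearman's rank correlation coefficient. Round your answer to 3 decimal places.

0.086

Rank a: 4, 1, 5, 3, 6, 2
Rank b: 2, 5, 6, 4, 3, 1
d = rank(a) − rank(b): 2, -4, -1, -1, 3, 1; Σd² = 32
ρ = 1 − 6Σd² / [n(n²−1)] = 1 − 6×32 / (6×35) = 1 − 192/210 ≈ 0.086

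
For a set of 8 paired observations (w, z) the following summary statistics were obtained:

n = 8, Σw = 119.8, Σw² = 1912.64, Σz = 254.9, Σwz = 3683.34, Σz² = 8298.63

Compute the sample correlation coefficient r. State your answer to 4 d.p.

-0.9236

r = (nΣwz − ΣwΣz) / √[(nΣw² − (Σw)²)(nΣz² − (Σz)²)]
Numerator: 8×3683.34 − 119.8×254.9 = -1070.3
Denominator: √[(15301.12 − 14352.04)(66389.04 − 64974.01)] = √[949.08 × 1415.03] = 1158.8687
r = -1070.3 / 1158.8687 ≈ -0.9236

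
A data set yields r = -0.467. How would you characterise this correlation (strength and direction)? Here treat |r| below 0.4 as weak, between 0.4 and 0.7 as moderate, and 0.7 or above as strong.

moderate negative

r = -0.467 < 0 so the relationship is negative.
|r| = 0.467, which falls in the moderate range.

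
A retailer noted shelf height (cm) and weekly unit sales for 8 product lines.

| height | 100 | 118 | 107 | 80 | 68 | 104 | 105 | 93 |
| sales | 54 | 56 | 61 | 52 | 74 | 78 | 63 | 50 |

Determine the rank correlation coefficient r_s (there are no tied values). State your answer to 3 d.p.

Rank height: 4, 8, 7, 2, 1, 5, 6, 3
Rank sales: 3, 4, 5, 2, 7, 8, 6, 1
d = rank(height) − rank(sales): 1, 4, 2, 0, -6, -3, 0, 2; Σd² = 70
ρ = 1 − 6Σd² / [n(n²−1)] = 1 − 6×70 / (8×63) = 1 − 420/504 ≈ 0.167

0.167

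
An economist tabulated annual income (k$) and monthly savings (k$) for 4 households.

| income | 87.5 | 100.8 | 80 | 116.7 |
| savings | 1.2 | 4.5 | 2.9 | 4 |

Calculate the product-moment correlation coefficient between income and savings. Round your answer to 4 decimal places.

n = 4, Σx = 385, Σy = 12.6, Σx² = 37835.78, Σy² = 46.1, Σxy = 1257.4
nΣxy − ΣxΣy = 5029.6 − 4851 = 178.6
nΣx² − (Σx)² = 151343.12 − 148225 = 3118.12; nΣy² − (Σy)² = 184.4 − 158.76 = 25.64
r = 178.6 / √(3118.12 × 25.64) = 178.6 / 282.7518 ≈ 0.6316

0.6316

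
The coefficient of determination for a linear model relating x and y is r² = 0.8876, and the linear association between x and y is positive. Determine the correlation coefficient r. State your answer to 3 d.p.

|r| = √0.8876 = 0.942
The association is positive, so r = 0.942.

0.942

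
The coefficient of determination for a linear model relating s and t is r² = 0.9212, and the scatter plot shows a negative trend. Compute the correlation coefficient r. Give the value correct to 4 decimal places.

-0.9598

|r| = √0.9212 = 0.9598
The association is negative, so r = −0.9598.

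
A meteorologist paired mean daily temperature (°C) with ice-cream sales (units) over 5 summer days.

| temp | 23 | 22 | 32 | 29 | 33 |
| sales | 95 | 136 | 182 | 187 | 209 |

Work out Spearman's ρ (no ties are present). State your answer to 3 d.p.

0.800

Rank temp: 2, 1, 4, 3, 5
Rank sales: 1, 2, 3, 4, 5
d = rank(temp) − rank(sales): 1, -1, 1, -1, 0; Σd² = 4
ρ = 1 − 6Σd² / [n(n²−1)] = 1 − 6×4 / (5×24) = 1 − 24/120 ≈ 0.800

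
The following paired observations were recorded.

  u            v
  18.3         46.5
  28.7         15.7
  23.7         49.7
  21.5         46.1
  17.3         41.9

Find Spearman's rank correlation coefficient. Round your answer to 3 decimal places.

-0.100

Rank u: 2, 5, 4, 3, 1
Rank v: 4, 1, 5, 3, 2
d = rank(u) − rank(v): -2, 4, -1, 0, -1; Σd² = 22
ρ = 1 − 6Σd² / [n(n²−1)] = 1 − 6×22 / (5×24) = 1 − 132/120 ≈ -0.100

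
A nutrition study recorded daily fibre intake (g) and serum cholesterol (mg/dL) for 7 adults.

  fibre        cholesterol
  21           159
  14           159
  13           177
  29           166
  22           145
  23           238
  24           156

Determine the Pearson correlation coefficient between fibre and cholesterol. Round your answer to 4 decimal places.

0.0568

n = 7, Σx = 146, Σy = 1200, Σx² = 3236, Σy² = 211452, Σxy = 25088
nΣxy − ΣxΣy = 175616 − 175200 = 416
nΣx² − (Σx)² = 22652 − 21316 = 1336; nΣy² − (Σy)² = 1480164 − 1440000 = 40164
r = 416 / √(1336 × 40164) = 416 / 7325.2375 ≈ 0.0568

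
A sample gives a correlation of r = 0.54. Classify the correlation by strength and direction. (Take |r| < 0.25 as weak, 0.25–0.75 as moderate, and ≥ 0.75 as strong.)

moderate positive

r = 0.54 > 0 so the relationship is positive.
|r| = 0.54, which falls in the moderate range.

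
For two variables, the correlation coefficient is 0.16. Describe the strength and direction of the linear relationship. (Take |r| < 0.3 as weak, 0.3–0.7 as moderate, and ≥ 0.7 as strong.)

r = 0.16 > 0 so the relationship is positive.
|r| = 0.16, which falls in the weak range.

weak positive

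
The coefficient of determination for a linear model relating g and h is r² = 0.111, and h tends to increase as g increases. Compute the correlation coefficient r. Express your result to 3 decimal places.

|r| = √0.111 = 0.333
The association is positive, so r = 0.333.

0.333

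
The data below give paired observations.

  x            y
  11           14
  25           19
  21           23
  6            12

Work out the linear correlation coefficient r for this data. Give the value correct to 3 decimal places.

0.865

n = 4, Σx = 63, Σy = 68, Σx² = 1223, Σy² = 1230, Σxy = 1184
nΣxy − ΣxΣy = 4736 − 4284 = 452
nΣx² − (Σx)² = 4892 − 3969 = 923; nΣy² − (Σy)² = 4920 − 4624 = 296
r = 452 / √(923 × 296) = 452 / 522.6930 ≈ 0.865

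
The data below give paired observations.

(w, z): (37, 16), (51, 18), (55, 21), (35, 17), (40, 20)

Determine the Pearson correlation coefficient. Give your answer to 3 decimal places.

n = 5, Σw = 218, Σz = 92, Σw² = 9820, Σz² = 1710, Σwz = 4060
nΣwz − ΣwΣz = 20300 − 20056 = 244
nΣw² − (Σw)² = 49100 − 47524 = 1576; nΣz² − (Σz)² = 8550 − 8464 = 86
r = 244 / √(1576 × 86) = 244 / 368.1521 ≈ 0.663

0.663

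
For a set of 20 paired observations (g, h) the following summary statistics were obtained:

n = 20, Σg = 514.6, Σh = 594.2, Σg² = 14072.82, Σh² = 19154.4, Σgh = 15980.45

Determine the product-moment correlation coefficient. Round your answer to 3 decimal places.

r = (nΣgh − ΣgΣh) / √[(nΣg² − (Σg)²)(nΣh² − (Σh)²)]
Numerator: 20×15980.45 − 514.6×594.2 = 13833.68
Denominator: √[(281456.4 − 264813.16)(383088 − 353073.64)] = √[16643.24 × 30014.36] = 22350.3064
r = 13833.68 / 22350.3064 ≈ 0.619

0.619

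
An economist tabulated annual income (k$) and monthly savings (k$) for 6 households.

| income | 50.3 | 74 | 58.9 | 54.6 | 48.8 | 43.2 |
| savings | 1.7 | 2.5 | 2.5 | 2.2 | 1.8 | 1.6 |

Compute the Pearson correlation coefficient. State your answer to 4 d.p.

0.8653

n = 6, Σx = 329.8, Σy = 12.3, Σx² = 18704.14, Σy² = 26.03, Σxy = 694.84
nΣxy − ΣxΣy = 4169.04 − 4056.54 = 112.5
nΣx² − (Σx)² = 112224.84 − 108768.04 = 3456.8; nΣy² − (Σy)² = 156.18 − 151.29 = 4.89
r = 112.5 / √(3456.8 × 4.89) = 112.5 / 130.0144 ≈ 0.8653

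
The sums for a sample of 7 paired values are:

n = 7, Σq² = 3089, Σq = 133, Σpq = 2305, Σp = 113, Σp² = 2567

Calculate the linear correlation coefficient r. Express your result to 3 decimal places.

0.245

r = (nΣpq − ΣpΣq) / √[(nΣp² − (Σp)²)(nΣq² − (Σq)²)]
Numerator: 7×2305 − 113×133 = 1106
Denominator: √[(17969 − 12769)(21623 − 17689)] = √[5200 × 3934] = 4522.9194
r = 1106 / 4522.9194 ≈ 0.245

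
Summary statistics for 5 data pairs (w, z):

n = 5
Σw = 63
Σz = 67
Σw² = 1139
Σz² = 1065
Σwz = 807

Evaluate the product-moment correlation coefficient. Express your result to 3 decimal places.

r = (nΣwz − ΣwΣz) / √[(nΣw² − (Σw)²)(nΣz² − (Σz)²)]
Numerator: 5×807 − 63×67 = -186
Denominator: √[(5695 − 3969)(5325 − 4489)] = √[1726 × 836] = 1201.2227
r = -186 / 1201.2227 ≈ -0.155

-0.155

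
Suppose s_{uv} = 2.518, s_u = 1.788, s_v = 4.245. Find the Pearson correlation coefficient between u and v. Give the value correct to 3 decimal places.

0.332

r = Cov(u,v) / (s_u · s_v) = 2.518 / (1.788 × 4.245)
  = 2.518 / 7.5901 ≈ 0.332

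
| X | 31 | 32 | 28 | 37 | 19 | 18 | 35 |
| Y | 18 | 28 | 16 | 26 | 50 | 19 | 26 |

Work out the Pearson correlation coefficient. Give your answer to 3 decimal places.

-0.316

n = 7, ΣX = 200, ΣY = 183, ΣX² = 6048, ΣY² = 5577, ΣXY = 5066
nΣXY − ΣXΣY = 35462 − 36600 = -1138
nΣX² − (ΣX)² = 42336 − 40000 = 2336; nΣY² − (ΣY)² = 39039 − 33489 = 5550
r = -1138 / √(2336 × 5550) = -1138 / 3600.6666 ≈ -0.316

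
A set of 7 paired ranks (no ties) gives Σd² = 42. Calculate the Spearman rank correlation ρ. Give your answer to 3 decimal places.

0.250

ρ = 1 − 6Σd² / [n(n²−1)] = 1 − 6×42 / (7×48)
  = 1 − 252/336 = 1 − 0.7500 ≈ 0.250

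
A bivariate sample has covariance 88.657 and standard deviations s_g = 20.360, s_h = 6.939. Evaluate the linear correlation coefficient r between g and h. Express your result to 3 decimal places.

0.628

r = Cov(g,h) / (s_g · s_h) = 88.657 / (20.360 × 6.939)
  = 88.657 / 141.2780 ≈ 0.628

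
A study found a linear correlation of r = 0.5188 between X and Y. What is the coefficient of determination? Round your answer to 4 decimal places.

0.2692

r² = (0.5188)² = 0.2692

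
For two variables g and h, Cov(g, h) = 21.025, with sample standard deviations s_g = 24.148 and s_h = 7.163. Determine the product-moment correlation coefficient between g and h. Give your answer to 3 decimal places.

r = Cov(g,h) / (s_g · s_h) = 21.025 / (24.148 × 7.163)
  = 21.025 / 172.9721 ≈ 0.122

0.122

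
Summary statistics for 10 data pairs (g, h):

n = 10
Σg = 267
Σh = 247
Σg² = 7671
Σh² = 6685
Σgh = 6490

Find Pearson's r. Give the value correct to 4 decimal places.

-0.1864

r = (nΣgh − ΣgΣh) / √[(nΣg² − (Σg)²)(nΣh² − (Σh)²)]
Numerator: 10×6490 − 267×247 = -1049
Denominator: √[(76710 − 71289)(66850 − 61009)] = √[5421 × 5841] = 5627.0828
r = -1049 / 5627.0828 ≈ -0.1864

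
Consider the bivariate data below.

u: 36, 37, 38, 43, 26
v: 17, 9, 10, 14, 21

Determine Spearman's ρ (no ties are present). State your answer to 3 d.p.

-0.600

Rank u: 2, 3, 4, 5, 1
Rank v: 4, 1, 2, 3, 5
d = rank(u) − rank(v): -2, 2, 2, 2, -4; Σd² = 32
ρ = 1 − 6Σd² / [n(n²−1)] = 1 − 6×32 / (5×24) = 1 − 192/120 ≈ -0.600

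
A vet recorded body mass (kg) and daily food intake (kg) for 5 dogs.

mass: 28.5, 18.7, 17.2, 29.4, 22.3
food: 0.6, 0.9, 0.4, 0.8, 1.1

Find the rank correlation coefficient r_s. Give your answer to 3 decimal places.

Rank mass: 4, 2, 1, 5, 3
Rank food: 2, 4, 1, 3, 5
d = rank(mass) − rank(food): 2, -2, 0, 2, -2; Σd² = 16
ρ = 1 − 6Σd² / [n(n²−1)] = 1 − 6×16 / (5×24) = 1 − 96/120 ≈ 0.200

0.200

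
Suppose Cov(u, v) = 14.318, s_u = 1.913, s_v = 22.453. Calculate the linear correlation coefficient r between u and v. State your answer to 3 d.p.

0.333

r = Cov(u,v) / (s_u · s_v) = 14.318 / (1.913 × 22.453)
  = 14.318 / 42.9526 ≈ 0.333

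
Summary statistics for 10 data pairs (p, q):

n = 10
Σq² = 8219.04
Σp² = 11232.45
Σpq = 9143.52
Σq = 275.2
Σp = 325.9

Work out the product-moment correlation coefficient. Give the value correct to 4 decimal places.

r = (nΣpq − ΣpΣq) / √[(nΣp² − (Σp)²)(nΣq² − (Σq)²)]
Numerator: 10×9143.52 − 325.9×275.2 = 1747.52
Denominator: √[(112324.5 − 106210.81)(82190.4 − 75735.04)] = √[6113.69 × 6455.36] = 6282.2026
r = 1747.52 / 6282.2026 ≈ 0.2782

0.2782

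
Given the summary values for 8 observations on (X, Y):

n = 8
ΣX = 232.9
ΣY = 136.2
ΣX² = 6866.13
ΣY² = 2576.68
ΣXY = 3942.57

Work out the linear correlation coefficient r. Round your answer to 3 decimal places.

-0.152

r = (nΣXY − ΣXΣY) / √[(nΣX² − (ΣX)²)(nΣY² − (ΣY)²)]
Numerator: 8×3942.57 − 232.9×136.2 = -180.42
Denominator: √[(54929.04 − 54242.41)(20613.44 − 18550.44)] = √[686.63 × 2063] = 1190.1755
r = -180.42 / 1190.1755 ≈ -0.152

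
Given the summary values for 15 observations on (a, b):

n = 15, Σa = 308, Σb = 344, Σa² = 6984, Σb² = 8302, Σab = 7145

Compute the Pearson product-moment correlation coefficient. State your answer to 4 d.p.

0.1562

r = (nΣab − ΣaΣb) / √[(nΣa² − (Σa)²)(nΣb² − (Σb)²)]
Numerator: 15×7145 − 308×344 = 1223
Denominator: √[(104760 − 94864)(124530 − 118336)] = √[9896 × 6194] = 7829.1650
r = 1223 / 7829.1650 ≈ 0.1562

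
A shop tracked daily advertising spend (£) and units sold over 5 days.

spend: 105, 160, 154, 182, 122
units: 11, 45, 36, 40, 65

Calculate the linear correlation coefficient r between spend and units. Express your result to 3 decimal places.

n = 5, Σx = 723, Σy = 197, Σx² = 108349, Σy² = 9267, Σxy = 29109
nΣxy − ΣxΣy = 145545 − 142431 = 3114
nΣx² − (Σx)² = 541745 − 522729 = 19016; nΣy² − (Σy)² = 46335 − 38809 = 7526
r = 3114 / √(19016 × 7526) = 3114 / 11963.0438 ≈ 0.260

0.260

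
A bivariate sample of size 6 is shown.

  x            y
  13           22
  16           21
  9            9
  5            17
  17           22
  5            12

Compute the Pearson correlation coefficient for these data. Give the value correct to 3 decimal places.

0.719

n = 6, Σx = 65, Σy = 103, Σx² = 845, Σy² = 1923, Σxy = 1222
nΣxy − ΣxΣy = 7332 − 6695 = 637
nΣx² − (Σx)² = 5070 − 4225 = 845; nΣy² − (Σy)² = 11538 − 10609 = 929
r = 637 / √(845 × 929) = 637 / 886.0051 ≈ 0.719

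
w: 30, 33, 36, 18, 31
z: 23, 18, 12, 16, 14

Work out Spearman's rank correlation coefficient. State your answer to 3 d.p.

Rank w: 2, 4, 5, 1, 3
Rank z: 5, 4, 1, 3, 2
d = rank(w) − rank(z): -3, 0, 4, -2, 1; Σd² = 30
ρ = 1 − 6Σd² / [n(n²−1)] = 1 − 6×30 / (5×24) = 1 − 180/120 ≈ -0.500

-0.500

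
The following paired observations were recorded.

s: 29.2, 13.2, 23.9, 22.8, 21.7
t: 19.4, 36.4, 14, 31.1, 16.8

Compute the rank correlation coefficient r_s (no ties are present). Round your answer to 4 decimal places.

Rank s: 5, 1, 4, 3, 2
Rank t: 3, 5, 1, 4, 2
d = rank(s) − rank(t): 2, -4, 3, -1, 0; Σd² = 30
ρ = 1 − 6Σd² / [n(n²−1)] = 1 − 6×30 / (5×24) = 1 − 180/120 ≈ -0.5000

-0.5000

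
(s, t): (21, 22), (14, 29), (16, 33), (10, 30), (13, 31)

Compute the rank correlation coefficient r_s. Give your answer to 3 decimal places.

Rank s: 5, 3, 4, 1, 2
Rank t: 1, 2, 5, 3, 4
d = rank(s) − rank(t): 4, 1, -1, -2, -2; Σd² = 26
ρ = 1 − 6Σd² / [n(n²−1)] = 1 − 6×26 / (5×24) = 1 − 156/120 ≈ -0.300

-0.300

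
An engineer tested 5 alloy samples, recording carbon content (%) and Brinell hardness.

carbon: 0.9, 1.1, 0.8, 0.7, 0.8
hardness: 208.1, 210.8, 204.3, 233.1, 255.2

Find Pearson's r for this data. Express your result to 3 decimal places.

-0.455

n = 5, Σx = 4.3, Σy = 1111.5, Σx² = 3.79, Σy² = 248943.39, Σxy = 949.94
nΣxy − ΣxΣy = 4749.7 − 4779.45 = -29.75
nΣx² − (Σx)² = 18.95 − 18.49 = 0.46; nΣy² − (Σy)² = 1244716.95 − 1235432.25 = 9284.7
r = -29.75 / √(0.46 × 9284.7) = -29.75 / 65.3526 ≈ -0.455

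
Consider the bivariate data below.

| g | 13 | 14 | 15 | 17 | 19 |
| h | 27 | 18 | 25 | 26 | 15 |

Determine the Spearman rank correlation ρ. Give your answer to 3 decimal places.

-0.600

Rank g: 1, 2, 3, 4, 5
Rank h: 5, 2, 3, 4, 1
d = rank(g) − rank(h): -4, 0, 0, 0, 4; Σd² = 32
ρ = 1 − 6Σd² / [n(n²−1)] = 1 − 6×32 / (5×24) = 1 − 192/120 ≈ -0.600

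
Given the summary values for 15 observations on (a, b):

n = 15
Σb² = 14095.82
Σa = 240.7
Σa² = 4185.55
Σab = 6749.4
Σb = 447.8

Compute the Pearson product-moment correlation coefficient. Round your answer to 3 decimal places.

r = (nΣab − ΣaΣb) / √[(nΣa² − (Σa)²)(nΣb² − (Σb)²)]
Numerator: 15×6749.4 − 240.7×447.8 = -6544.46
Denominator: √[(62783.25 − 57936.49)(211437.3 − 200524.84)] = √[4846.76 × 10912.46] = 7272.5563
r = -6544.46 / 7272.5563 ≈ -0.900

-0.900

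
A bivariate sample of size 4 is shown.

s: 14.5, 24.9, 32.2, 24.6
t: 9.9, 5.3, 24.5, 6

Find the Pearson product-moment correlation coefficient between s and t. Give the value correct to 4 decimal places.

0.5785

n = 4, Σs = 96.2, Σt = 45.7, Σs² = 2472.26, Σt² = 762.35, Σst = 1212.02
nΣst − ΣsΣt = 4848.08 − 4396.34 = 451.74
nΣs² − (Σs)² = 9889.04 − 9254.44 = 634.6; nΣt² − (Σt)² = 3049.4 − 2088.49 = 960.91
r = 451.74 / √(634.6 × 960.91) = 451.74 / 780.8927 ≈ 0.5785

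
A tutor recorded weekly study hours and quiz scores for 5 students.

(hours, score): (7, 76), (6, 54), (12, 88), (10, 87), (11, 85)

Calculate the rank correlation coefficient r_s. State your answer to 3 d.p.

Rank hours: 2, 1, 5, 3, 4
Rank score: 2, 1, 5, 4, 3
d = rank(hours) − rank(score): 0, 0, 0, -1, 1; Σd² = 2
ρ = 1 − 6Σd² / [n(n²−1)] = 1 − 6×2 / (5×24) = 1 − 12/120 ≈ 0.900

0.900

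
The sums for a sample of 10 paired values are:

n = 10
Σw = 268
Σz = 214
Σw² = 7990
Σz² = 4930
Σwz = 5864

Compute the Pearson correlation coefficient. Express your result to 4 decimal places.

r = (nΣwz − ΣwΣz) / √[(nΣw² − (Σw)²)(nΣz² − (Σz)²)]
Numerator: 10×5864 − 268×214 = 1288
Denominator: √[(79900 − 71824)(49300 − 45796)] = √[8076 × 3504] = 5319.6150
r = 1288 / 5319.6150 ≈ 0.2421

0.2421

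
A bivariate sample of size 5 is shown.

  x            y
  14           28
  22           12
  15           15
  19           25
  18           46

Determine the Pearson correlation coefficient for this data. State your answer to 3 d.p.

n = 5, Σx = 88, Σy = 126, Σx² = 1590, Σy² = 3894, Σxy = 2184
nΣxy − ΣxΣy = 10920 − 11088 = -168
nΣx² − (Σx)² = 7950 − 7744 = 206; nΣy² − (Σy)² = 19470 − 15876 = 3594
r = -168 / √(206 × 3594) = -168 / 860.4441 ≈ -0.195

-0.195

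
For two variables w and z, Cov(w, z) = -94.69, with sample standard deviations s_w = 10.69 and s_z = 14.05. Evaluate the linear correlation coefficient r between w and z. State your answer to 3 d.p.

r = Cov(w,z) / (s_w · s_z) = -94.69 / (10.69 × 14.05)
  = -94.69 / 150.1945 ≈ -0.630

-0.630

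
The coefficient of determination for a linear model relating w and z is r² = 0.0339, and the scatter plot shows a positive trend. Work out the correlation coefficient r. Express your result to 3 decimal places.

0.184

|r| = √0.0339 = 0.184
The association is positive, so r = 0.184.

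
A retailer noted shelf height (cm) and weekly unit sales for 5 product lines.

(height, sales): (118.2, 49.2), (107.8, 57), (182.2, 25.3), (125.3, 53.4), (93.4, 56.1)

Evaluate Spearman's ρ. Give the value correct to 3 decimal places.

-0.800

Rank height: 3, 2, 5, 4, 1
Rank sales: 2, 5, 1, 3, 4
d = rank(height) − rank(sales): 1, -3, 4, 1, -3; Σd² = 36
ρ = 1 − 6Σd² / [n(n²−1)] = 1 − 6×36 / (5×24) = 1 − 216/120 ≈ -0.800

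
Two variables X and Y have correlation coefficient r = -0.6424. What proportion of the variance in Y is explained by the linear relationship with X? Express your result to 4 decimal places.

r² = (-0.6424)² = 0.4127

0.4127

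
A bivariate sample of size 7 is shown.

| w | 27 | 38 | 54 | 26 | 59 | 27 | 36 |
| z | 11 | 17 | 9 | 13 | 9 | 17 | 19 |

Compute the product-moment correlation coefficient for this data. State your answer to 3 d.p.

n = 7, Σw = 267, Σz = 95, Σw² = 11271, Σz² = 1391, Σwz = 3441
nΣwz − ΣwΣz = 24087 − 25365 = -1278
nΣw² − (Σw)² = 78897 − 71289 = 7608; nΣz² − (Σz)² = 9737 − 9025 = 712
r = -1278 / √(7608 × 712) = -1278 / 2327.4226 ≈ -0.549

-0.549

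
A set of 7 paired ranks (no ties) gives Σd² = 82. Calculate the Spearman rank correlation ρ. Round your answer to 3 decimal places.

ρ = 1 − 6Σd² / [n(n²−1)] = 1 − 6×82 / (7×48)
  = 1 − 492/336 = 1 − 1.4643 ≈ -0.464

-0.464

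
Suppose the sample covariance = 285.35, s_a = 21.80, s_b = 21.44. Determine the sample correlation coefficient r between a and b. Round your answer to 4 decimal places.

0.6105

r = Cov(a,b) / (s_a · s_b) = 285.35 / (21.80 × 21.44)
  = 285.35 / 467.3920 ≈ 0.6105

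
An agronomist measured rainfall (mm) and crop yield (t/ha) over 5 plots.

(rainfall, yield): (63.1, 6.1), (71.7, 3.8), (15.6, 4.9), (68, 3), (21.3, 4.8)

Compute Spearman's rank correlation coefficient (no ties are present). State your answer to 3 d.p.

Rank rainfall: 3, 5, 1, 4, 2
Rank yield: 5, 2, 4, 1, 3
d = rank(rainfall) − rank(yield): -2, 3, -3, 3, -1; Σd² = 32
ρ = 1 − 6Σd² / [n(n²−1)] = 1 − 6×32 / (5×24) = 1 − 192/120 ≈ -0.600

-0.600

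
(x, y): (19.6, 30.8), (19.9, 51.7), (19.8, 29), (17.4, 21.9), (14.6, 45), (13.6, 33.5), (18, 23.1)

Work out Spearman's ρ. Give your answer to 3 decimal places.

Rank x: 5, 7, 6, 3, 2, 1, 4
Rank y: 4, 7, 3, 1, 6, 5, 2
d = rank(x) − rank(y): 1, 0, 3, 2, -4, -4, 2; Σd² = 50
ρ = 1 − 6Σd² / [n(n²−1)] = 1 − 6×50 / (7×48) = 1 − 300/336 ≈ 0.107

0.107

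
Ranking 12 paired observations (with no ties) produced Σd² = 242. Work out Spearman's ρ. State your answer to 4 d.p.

ρ = 1 − 6Σd² / [n(n²−1)] = 1 − 6×242 / (12×143)
  = 1 − 1452/1716 = 1 − 0.84615 ≈ 0.1538

0.1538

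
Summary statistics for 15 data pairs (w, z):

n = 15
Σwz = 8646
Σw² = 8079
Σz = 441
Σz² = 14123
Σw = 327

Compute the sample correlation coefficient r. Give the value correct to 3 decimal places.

r = (nΣwz − ΣwΣz) / √[(nΣw² − (Σw)²)(nΣz² − (Σz)²)]
Numerator: 15×8646 − 327×441 = -14517
Denominator: √[(121185 − 106929)(211845 − 194481)] = √[14256 × 17364] = 15733.4416
r = -14517 / 15733.4416 ≈ -0.923

-0.923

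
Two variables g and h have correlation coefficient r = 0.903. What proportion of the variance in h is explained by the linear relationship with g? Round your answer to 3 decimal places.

0.815

r² = (0.903)² = 0.815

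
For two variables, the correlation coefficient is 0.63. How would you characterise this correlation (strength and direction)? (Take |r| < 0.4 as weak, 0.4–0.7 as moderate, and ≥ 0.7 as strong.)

r = 0.63 > 0 so the relationship is positive.
|r| = 0.63, which falls in the moderate range.

moderate positive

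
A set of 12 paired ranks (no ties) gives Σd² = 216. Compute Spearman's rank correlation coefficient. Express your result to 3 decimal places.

0.245

ρ = 1 − 6Σd² / [n(n²−1)] = 1 − 6×216 / (12×143)
  = 1 − 1296/1716 = 1 − 0.7552 ≈ 0.245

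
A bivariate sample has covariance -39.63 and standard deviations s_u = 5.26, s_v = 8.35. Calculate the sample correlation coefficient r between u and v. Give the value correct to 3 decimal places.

-0.902

r = Cov(u,v) / (s_u · s_v) = -39.63 / (5.26 × 8.35)
  = -39.63 / 43.9210 ≈ -0.902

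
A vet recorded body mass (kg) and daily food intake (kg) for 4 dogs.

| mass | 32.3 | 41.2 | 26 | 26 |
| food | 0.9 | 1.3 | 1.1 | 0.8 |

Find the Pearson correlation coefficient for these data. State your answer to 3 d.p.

0.709

n = 4, Σx = 125.5, Σy = 4.1, Σx² = 4092.73, Σy² = 4.35, Σxy = 132.03
nΣxy − ΣxΣy = 528.12 − 514.55 = 13.57
nΣx² − (Σx)² = 16370.92 − 15750.25 = 620.67; nΣy² − (Σy)² = 17.4 − 16.81 = 0.59
r = 13.57 / √(620.67 × 0.59) = 13.57 / 19.1362 ≈ 0.709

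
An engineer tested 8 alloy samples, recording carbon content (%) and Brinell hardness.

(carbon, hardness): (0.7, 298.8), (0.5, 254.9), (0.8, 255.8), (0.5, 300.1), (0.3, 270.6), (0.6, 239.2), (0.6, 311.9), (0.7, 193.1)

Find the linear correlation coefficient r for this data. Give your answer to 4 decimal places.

-0.2309

n = 8, Σx = 4.7, Σy = 2124.4, Σx² = 2.93, Σy² = 574759.32, Σxy = 1238.31
nΣxy − ΣxΣy = 9906.48 − 9984.68 = -78.2
nΣx² − (Σx)² = 23.44 − 22.09 = 1.35; nΣy² − (Σy)² = 4598074.56 − 4513075.36 = 84999.2
r = -78.2 / √(1.35 × 84999.2) = -78.2 / 338.7461 ≈ -0.2309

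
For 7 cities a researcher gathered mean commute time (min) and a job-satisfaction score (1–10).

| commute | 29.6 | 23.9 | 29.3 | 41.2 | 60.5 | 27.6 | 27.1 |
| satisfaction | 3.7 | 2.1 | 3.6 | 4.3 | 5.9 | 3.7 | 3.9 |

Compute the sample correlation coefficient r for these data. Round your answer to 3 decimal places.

0.899

n = 7, Σx = 239.2, Σy = 27.2, Σx² = 9159.72, Σy² = 113.26, Σxy = 1007.11
nΣxy − ΣxΣy = 7049.77 − 6506.24 = 543.53
nΣx² − (Σx)² = 64118.04 − 57216.64 = 6901.4; nΣy² − (Σy)² = 792.82 − 739.84 = 52.98
r = 543.53 / √(6901.4 × 52.98) = 543.53 / 604.6786 ≈ 0.899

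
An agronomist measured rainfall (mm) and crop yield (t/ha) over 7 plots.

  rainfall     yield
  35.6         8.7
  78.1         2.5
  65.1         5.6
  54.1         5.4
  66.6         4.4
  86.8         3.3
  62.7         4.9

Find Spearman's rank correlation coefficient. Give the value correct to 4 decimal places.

-0.8571

Rank rainfall: 1, 6, 4, 2, 5, 7, 3
Rank yield: 7, 1, 6, 5, 3, 2, 4
d = rank(rainfall) − rank(yield): -6, 5, -2, -3, 2, 5, -1; Σd² = 104
ρ = 1 − 6Σd² / [n(n²−1)] = 1 − 6×104 / (7×48) = 1 − 624/336 ≈ -0.8571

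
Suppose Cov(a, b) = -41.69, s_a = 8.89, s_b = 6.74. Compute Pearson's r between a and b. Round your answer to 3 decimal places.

r = Cov(a,b) / (s_a · s_b) = -41.69 / (8.89 × 6.74)
  = -41.69 / 59.9186 ≈ -0.696

-0.696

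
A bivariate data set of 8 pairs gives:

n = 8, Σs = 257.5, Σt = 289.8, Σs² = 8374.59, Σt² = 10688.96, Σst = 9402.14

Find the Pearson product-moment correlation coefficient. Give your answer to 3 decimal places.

r = (nΣst − ΣsΣt) / √[(nΣs² − (Σs)²)(nΣt² − (Σt)²)]
Numerator: 8×9402.14 − 257.5×289.8 = 593.62
Denominator: √[(66996.72 − 66306.25)(85511.68 − 83984.04)] = √[690.47 × 1527.64] = 1027.0295
r = 593.62 / 1027.0295 ≈ 0.578

0.578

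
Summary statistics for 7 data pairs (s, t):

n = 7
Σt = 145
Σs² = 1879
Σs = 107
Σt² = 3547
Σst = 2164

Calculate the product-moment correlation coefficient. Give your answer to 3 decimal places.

-0.144

r = (nΣst − ΣsΣt) / √[(nΣs² − (Σs)²)(nΣt² − (Σt)²)]
Numerator: 7×2164 − 107×145 = -367
Denominator: √[(13153 − 11449)(24829 − 21025)] = √[1704 × 3804] = 2545.9804
r = -367 / 2545.9804 ≈ -0.144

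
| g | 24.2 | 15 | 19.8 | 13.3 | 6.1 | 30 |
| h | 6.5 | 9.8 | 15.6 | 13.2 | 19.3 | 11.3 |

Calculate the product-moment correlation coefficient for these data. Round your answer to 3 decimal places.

-0.642

n = 6, Σg = 108.4, Σh = 75.7, Σg² = 2316.78, Σh² = 1056.07, Σgh = 1245.47
nΣgh − ΣgΣh = 7472.82 − 8205.88 = -733.06
nΣg² − (Σg)² = 13900.68 − 11750.56 = 2150.12; nΣh² − (Σh)² = 6336.42 − 5730.49 = 605.93
r = -733.06 / √(2150.12 × 605.93) = -733.06 / 1141.4124 ≈ -0.642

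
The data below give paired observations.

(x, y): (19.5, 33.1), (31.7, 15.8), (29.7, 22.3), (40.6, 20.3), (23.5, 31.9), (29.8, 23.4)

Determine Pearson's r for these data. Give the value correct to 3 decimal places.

-0.804

n = 6, Σx = 174.8, Σy = 146.8, Σx² = 5355.88, Σy² = 3819.8, Σxy = 4079.77
nΣxy − ΣxΣy = 24478.62 − 25660.64 = -1182.02
nΣx² − (Σx)² = 32135.28 − 30555.04 = 1580.24; nΣy² − (Σy)² = 22918.8 − 21550.24 = 1368.56
r = -1182.02 / √(1580.24 × 1368.56) = -1182.02 / 1470.5962 ≈ -0.804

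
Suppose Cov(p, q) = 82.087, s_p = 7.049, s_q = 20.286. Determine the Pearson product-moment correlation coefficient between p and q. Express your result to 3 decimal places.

0.574

r = Cov(p,q) / (s_p · s_q) = 82.087 / (7.049 × 20.286)
  = 82.087 / 142.9960 ≈ 0.574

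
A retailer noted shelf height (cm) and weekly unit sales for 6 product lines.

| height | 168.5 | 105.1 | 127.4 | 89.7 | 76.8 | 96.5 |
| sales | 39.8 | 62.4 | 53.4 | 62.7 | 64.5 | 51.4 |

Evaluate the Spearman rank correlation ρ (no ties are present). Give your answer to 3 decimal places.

Rank height: 6, 4, 5, 2, 1, 3
Rank sales: 1, 4, 3, 5, 6, 2
d = rank(height) − rank(sales): 5, 0, 2, -3, -5, 1; Σd² = 64
ρ = 1 − 6Σd² / [n(n²−1)] = 1 − 6×64 / (6×35) = 1 − 384/210 ≈ -0.829

-0.829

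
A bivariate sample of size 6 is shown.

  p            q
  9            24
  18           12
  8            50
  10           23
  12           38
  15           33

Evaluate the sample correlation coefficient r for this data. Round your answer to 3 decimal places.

n = 6, Σp = 72, Σq = 180, Σp² = 938, Σq² = 6282, Σpq = 2013
nΣpq − ΣpΣq = 12078 − 12960 = -882
nΣp² − (Σp)² = 5628 − 5184 = 444; nΣq² − (Σq)² = 37692 − 32400 = 5292
r = -882 / √(444 × 5292) = -882 / 1532.8562 ≈ -0.575

-0.575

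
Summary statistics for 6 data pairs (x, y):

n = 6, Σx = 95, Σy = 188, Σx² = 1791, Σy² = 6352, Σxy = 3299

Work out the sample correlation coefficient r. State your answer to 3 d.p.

0.886

r = (nΣxy − ΣxΣy) / √[(nΣx² − (Σx)²)(nΣy² − (Σy)²)]
Numerator: 6×3299 − 95×188 = 1934
Denominator: √[(10746 − 9025)(38112 − 35344)] = √[1721 × 2768] = 2182.5966
r = 1934 / 2182.5966 ≈ 0.886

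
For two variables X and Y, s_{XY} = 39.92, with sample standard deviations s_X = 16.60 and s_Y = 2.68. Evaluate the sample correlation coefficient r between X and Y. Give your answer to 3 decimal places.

r = Cov(X,Y) / (s_X · s_Y) = 39.92 / (16.60 × 2.68)
  = 39.92 / 44.4880 ≈ 0.897

0.897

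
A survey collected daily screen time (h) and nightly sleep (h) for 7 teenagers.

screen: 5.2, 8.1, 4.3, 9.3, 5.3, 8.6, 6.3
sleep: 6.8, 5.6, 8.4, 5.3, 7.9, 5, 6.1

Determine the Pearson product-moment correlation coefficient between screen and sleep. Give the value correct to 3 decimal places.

-0.923

n = 7, Σx = 47.1, Σy = 45.1, Σx² = 339.37, Σy² = 300.87, Σxy = 289.43
nΣxy − ΣxΣy = 2026.01 − 2124.21 = -98.2
nΣx² − (Σx)² = 2375.59 − 2218.41 = 157.18; nΣy² − (Σy)² = 2106.09 − 2034.01 = 72.08
r = -98.2 / √(157.18 × 72.08) = -98.2 / 106.4403 ≈ -0.923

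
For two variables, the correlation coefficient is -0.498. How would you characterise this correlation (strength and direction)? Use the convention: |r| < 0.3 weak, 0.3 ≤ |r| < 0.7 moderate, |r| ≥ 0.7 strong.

r = -0.498 < 0 so the relationship is negative.
|r| = 0.498, which falls in the moderate range.

moderate negative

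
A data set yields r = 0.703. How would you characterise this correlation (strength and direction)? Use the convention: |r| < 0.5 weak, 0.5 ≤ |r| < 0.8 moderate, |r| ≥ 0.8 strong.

r = 0.703 > 0 so the relationship is positive.
|r| = 0.703, which falls in the moderate range.

moderate positive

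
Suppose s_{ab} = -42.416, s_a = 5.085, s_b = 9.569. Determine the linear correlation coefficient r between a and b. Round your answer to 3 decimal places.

r = Cov(a,b) / (s_a · s_b) = -42.416 / (5.085 × 9.569)
  = -42.416 / 48.6584 ≈ -0.872

-0.872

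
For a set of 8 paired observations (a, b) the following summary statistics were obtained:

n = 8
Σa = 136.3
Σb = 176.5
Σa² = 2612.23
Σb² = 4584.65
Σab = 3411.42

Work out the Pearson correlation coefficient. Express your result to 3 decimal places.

r = (nΣab − ΣaΣb) / √[(nΣa² − (Σa)²)(nΣb² − (Σb)²)]
Numerator: 8×3411.42 − 136.3×176.5 = 3234.41
Denominator: √[(20897.84 − 18577.69)(36677.2 − 31152.25)] = √[2320.15 × 5524.95] = 3580.3230
r = 3234.41 / 3580.3230 ≈ 0.903

0.903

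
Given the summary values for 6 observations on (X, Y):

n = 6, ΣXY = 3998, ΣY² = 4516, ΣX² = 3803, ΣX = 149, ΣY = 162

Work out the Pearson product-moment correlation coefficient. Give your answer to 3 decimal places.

r = (nΣXY − ΣXΣY) / √[(nΣX² − (ΣX)²)(nΣY² − (ΣY)²)]
Numerator: 6×3998 − 149×162 = -150
Denominator: √[(22818 − 22201)(27096 − 26244)] = √[617 × 852] = 725.0407
r = -150 / 725.0407 ≈ -0.207

-0.207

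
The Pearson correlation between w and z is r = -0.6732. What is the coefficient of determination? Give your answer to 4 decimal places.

0.4532

r² = (-0.6732)² = 0.4532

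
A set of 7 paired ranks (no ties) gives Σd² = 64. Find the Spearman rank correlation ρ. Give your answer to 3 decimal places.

ρ = 1 − 6Σd² / [n(n²−1)] = 1 − 6×64 / (7×48)
  = 1 − 384/336 = 1 − 1.1429 ≈ -0.143

-0.143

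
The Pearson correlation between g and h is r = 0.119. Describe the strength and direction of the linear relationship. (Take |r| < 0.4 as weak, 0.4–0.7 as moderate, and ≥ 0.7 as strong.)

weak positive

r = 0.119 > 0 so the relationship is positive.
|r| = 0.119, which falls in the weak range.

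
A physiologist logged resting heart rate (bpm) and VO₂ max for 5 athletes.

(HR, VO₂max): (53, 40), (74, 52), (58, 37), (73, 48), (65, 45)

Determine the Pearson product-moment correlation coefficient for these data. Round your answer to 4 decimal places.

0.9120

n = 5, Σx = 323, Σy = 222, Σx² = 21203, Σy² = 10002, Σxy = 14543
nΣxy − ΣxΣy = 72715 − 71706 = 1009
nΣx² − (Σx)² = 106015 − 104329 = 1686; nΣy² − (Σy)² = 50010 − 49284 = 726
r = 1009 / √(1686 × 726) = 1009 / 1106.3616 ≈ 0.9120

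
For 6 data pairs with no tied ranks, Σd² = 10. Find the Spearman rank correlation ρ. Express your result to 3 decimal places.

ρ = 1 − 6Σd² / [n(n²−1)] = 1 − 6×10 / (6×35)
  = 1 − 60/210 = 1 − 0.2857 ≈ 0.714

0.714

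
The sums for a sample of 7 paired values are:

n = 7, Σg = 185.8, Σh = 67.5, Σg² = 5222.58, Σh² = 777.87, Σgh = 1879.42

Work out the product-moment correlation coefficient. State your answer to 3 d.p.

0.457

r = (nΣgh − ΣgΣh) / √[(nΣg² − (Σg)²)(nΣh² − (Σh)²)]
Numerator: 7×1879.42 − 185.8×67.5 = 614.44
Denominator: √[(36558.06 − 34521.64)(5445.09 − 4556.25)] = √[2036.42 × 888.84] = 1345.3816
r = 614.44 / 1345.3816 ≈ 0.457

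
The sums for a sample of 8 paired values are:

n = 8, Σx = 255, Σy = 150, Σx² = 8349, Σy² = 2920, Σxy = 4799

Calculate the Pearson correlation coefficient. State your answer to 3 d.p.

0.115

r = (nΣxy − ΣxΣy) / √[(nΣx² − (Σx)²)(nΣy² − (Σy)²)]
Numerator: 8×4799 − 255×150 = 142
Denominator: √[(66792 − 65025)(23360 − 22500)] = √[1767 × 860] = 1232.7287
r = 142 / 1232.7287 ≈ 0.115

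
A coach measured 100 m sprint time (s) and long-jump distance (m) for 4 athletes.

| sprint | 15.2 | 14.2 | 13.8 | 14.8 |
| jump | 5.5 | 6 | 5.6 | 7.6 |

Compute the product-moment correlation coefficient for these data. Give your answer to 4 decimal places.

n = 4, Σx = 58, Σy = 24.7, Σx² = 842.16, Σy² = 155.37, Σxy = 358.56
nΣxy − ΣxΣy = 1434.24 − 1432.6 = 1.64
nΣx² − (Σx)² = 3368.64 − 3364 = 4.64; nΣy² − (Σy)² = 621.48 − 610.09 = 11.39
r = 1.64 / √(4.64 × 11.39) = 1.64 / 7.2698 ≈ 0.2256

0.2256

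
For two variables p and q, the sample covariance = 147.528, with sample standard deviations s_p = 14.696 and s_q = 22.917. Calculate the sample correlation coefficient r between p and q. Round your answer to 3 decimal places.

r = Cov(p,q) / (s_p · s_q) = 147.528 / (14.696 × 22.917)
  = 147.528 / 336.7882 ≈ 0.438

0.438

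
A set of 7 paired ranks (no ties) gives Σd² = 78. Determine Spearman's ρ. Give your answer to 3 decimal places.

ρ = 1 − 6Σd² / [n(n²−1)] = 1 − 6×78 / (7×48)
  = 1 − 468/336 = 1 − 1.3929 ≈ -0.393

-0.393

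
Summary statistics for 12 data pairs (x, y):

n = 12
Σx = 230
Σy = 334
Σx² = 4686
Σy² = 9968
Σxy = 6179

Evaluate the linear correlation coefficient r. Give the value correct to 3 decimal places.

r = (nΣxy − ΣxΣy) / √[(nΣx² − (Σx)²)(nΣy² − (Σy)²)]
Numerator: 12×6179 − 230×334 = -2672
Denominator: √[(56232 − 52900)(119616 − 111556)] = √[3332 × 8060] = 5182.2698
r = -2672 / 5182.2698 ≈ -0.516

-0.516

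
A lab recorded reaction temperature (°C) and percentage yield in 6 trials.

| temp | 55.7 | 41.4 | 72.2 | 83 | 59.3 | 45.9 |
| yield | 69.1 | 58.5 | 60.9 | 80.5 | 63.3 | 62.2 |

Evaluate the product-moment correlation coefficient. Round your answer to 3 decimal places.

n = 6, Σx = 357.5, Σy = 394.5, Σx² = 22541.59, Σy² = 26261.85, Σxy = 23957.92
nΣxy − ΣxΣy = 143747.52 − 141033.75 = 2713.77
nΣx² − (Σx)² = 135249.54 − 127806.25 = 7443.29; nΣy² − (Σy)² = 157571.1 − 155630.25 = 1940.85
r = 2713.77 / √(7443.29 × 1940.85) = 2713.77 / 3800.8301 ≈ 0.714

0.714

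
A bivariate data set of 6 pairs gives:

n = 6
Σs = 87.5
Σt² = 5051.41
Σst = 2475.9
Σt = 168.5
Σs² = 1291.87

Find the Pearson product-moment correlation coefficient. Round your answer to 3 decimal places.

r = (nΣst − ΣsΣt) / √[(nΣs² − (Σs)²)(nΣt² − (Σt)²)]
Numerator: 6×2475.9 − 87.5×168.5 = 111.65
Denominator: √[(7751.22 − 7656.25)(30308.46 − 28392.25)] = √[94.97 × 1916.21] = 426.5940
r = 111.65 / 426.5940 ≈ 0.262

0.262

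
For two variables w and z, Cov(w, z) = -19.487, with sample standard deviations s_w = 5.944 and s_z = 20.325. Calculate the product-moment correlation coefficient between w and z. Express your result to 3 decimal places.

r = Cov(w,z) / (s_w · s_z) = -19.487 / (5.944 × 20.325)
  = -19.487 / 120.8118 ≈ -0.161

-0.161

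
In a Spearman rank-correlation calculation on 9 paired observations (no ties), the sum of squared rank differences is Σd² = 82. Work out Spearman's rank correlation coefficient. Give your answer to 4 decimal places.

0.3167

ρ = 1 − 6Σd² / [n(n²−1)] = 1 − 6×82 / (9×80)
  = 1 − 492/720 = 1 − 0.68333 ≈ 0.3167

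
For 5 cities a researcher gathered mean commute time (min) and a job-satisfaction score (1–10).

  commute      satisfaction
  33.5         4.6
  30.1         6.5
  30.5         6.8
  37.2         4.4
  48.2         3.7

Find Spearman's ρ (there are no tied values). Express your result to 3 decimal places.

Rank commute: 3, 1, 2, 4, 5
Rank satisfaction: 3, 4, 5, 2, 1
d = rank(commute) − rank(satisfaction): 0, -3, -3, 2, 4; Σd² = 38
ρ = 1 − 6Σd² / [n(n²−1)] = 1 − 6×38 / (5×24) = 1 − 228/120 ≈ -0.900

-0.900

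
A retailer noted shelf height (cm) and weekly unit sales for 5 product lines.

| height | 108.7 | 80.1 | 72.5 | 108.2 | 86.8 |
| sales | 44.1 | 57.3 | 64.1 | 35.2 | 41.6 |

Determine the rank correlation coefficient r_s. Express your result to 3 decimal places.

-0.700

Rank height: 5, 2, 1, 4, 3
Rank sales: 3, 4, 5, 1, 2
d = rank(height) − rank(sales): 2, -2, -4, 3, 1; Σd² = 34
ρ = 1 − 6Σd² / [n(n²−1)] = 1 − 6×34 / (5×24) = 1 − 204/120 ≈ -0.700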